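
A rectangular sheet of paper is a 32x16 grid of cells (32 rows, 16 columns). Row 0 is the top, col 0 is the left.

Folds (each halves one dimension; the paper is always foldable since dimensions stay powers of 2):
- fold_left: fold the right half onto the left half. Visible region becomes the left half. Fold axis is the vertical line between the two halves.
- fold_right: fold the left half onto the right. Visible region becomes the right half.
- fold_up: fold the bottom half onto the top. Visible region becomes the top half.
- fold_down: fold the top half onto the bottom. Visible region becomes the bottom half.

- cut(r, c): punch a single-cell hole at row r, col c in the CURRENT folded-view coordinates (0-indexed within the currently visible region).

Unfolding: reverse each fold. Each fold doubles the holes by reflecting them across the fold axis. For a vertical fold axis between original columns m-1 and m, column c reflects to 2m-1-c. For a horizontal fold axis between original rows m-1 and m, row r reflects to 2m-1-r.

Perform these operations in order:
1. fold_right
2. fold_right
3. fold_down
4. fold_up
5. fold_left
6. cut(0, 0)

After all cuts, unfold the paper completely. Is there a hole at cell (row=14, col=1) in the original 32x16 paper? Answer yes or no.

Answer: no

Derivation:
Op 1 fold_right: fold axis v@8; visible region now rows[0,32) x cols[8,16) = 32x8
Op 2 fold_right: fold axis v@12; visible region now rows[0,32) x cols[12,16) = 32x4
Op 3 fold_down: fold axis h@16; visible region now rows[16,32) x cols[12,16) = 16x4
Op 4 fold_up: fold axis h@24; visible region now rows[16,24) x cols[12,16) = 8x4
Op 5 fold_left: fold axis v@14; visible region now rows[16,24) x cols[12,14) = 8x2
Op 6 cut(0, 0): punch at orig (16,12); cuts so far [(16, 12)]; region rows[16,24) x cols[12,14) = 8x2
Unfold 1 (reflect across v@14): 2 holes -> [(16, 12), (16, 15)]
Unfold 2 (reflect across h@24): 4 holes -> [(16, 12), (16, 15), (31, 12), (31, 15)]
Unfold 3 (reflect across h@16): 8 holes -> [(0, 12), (0, 15), (15, 12), (15, 15), (16, 12), (16, 15), (31, 12), (31, 15)]
Unfold 4 (reflect across v@12): 16 holes -> [(0, 8), (0, 11), (0, 12), (0, 15), (15, 8), (15, 11), (15, 12), (15, 15), (16, 8), (16, 11), (16, 12), (16, 15), (31, 8), (31, 11), (31, 12), (31, 15)]
Unfold 5 (reflect across v@8): 32 holes -> [(0, 0), (0, 3), (0, 4), (0, 7), (0, 8), (0, 11), (0, 12), (0, 15), (15, 0), (15, 3), (15, 4), (15, 7), (15, 8), (15, 11), (15, 12), (15, 15), (16, 0), (16, 3), (16, 4), (16, 7), (16, 8), (16, 11), (16, 12), (16, 15), (31, 0), (31, 3), (31, 4), (31, 7), (31, 8), (31, 11), (31, 12), (31, 15)]
Holes: [(0, 0), (0, 3), (0, 4), (0, 7), (0, 8), (0, 11), (0, 12), (0, 15), (15, 0), (15, 3), (15, 4), (15, 7), (15, 8), (15, 11), (15, 12), (15, 15), (16, 0), (16, 3), (16, 4), (16, 7), (16, 8), (16, 11), (16, 12), (16, 15), (31, 0), (31, 3), (31, 4), (31, 7), (31, 8), (31, 11), (31, 12), (31, 15)]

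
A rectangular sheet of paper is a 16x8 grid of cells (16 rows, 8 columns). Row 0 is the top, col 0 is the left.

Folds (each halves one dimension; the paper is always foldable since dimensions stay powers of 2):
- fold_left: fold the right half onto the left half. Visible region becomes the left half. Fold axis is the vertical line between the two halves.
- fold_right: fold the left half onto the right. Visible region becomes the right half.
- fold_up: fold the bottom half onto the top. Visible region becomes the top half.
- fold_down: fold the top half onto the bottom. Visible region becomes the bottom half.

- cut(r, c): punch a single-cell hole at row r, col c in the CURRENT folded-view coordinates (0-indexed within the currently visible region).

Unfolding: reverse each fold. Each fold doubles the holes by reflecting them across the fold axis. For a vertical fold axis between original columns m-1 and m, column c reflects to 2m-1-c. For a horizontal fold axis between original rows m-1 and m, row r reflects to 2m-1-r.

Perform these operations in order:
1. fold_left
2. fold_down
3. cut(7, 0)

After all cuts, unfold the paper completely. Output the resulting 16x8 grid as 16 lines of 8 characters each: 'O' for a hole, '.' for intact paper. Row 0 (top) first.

Answer: O......O
........
........
........
........
........
........
........
........
........
........
........
........
........
........
O......O

Derivation:
Op 1 fold_left: fold axis v@4; visible region now rows[0,16) x cols[0,4) = 16x4
Op 2 fold_down: fold axis h@8; visible region now rows[8,16) x cols[0,4) = 8x4
Op 3 cut(7, 0): punch at orig (15,0); cuts so far [(15, 0)]; region rows[8,16) x cols[0,4) = 8x4
Unfold 1 (reflect across h@8): 2 holes -> [(0, 0), (15, 0)]
Unfold 2 (reflect across v@4): 4 holes -> [(0, 0), (0, 7), (15, 0), (15, 7)]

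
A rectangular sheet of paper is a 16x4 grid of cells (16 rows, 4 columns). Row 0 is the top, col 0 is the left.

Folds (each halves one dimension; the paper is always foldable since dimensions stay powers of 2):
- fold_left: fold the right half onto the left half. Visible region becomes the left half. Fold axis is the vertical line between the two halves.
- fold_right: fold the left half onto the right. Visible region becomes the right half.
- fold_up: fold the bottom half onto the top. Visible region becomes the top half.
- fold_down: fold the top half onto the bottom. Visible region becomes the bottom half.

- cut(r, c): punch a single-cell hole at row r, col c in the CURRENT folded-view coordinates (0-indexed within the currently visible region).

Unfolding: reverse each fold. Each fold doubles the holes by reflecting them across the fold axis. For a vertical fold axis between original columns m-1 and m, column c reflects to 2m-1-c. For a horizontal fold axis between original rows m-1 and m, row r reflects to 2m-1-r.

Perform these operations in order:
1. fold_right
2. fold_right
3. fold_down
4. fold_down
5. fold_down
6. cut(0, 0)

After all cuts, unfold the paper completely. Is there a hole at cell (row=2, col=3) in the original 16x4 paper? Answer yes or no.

Op 1 fold_right: fold axis v@2; visible region now rows[0,16) x cols[2,4) = 16x2
Op 2 fold_right: fold axis v@3; visible region now rows[0,16) x cols[3,4) = 16x1
Op 3 fold_down: fold axis h@8; visible region now rows[8,16) x cols[3,4) = 8x1
Op 4 fold_down: fold axis h@12; visible region now rows[12,16) x cols[3,4) = 4x1
Op 5 fold_down: fold axis h@14; visible region now rows[14,16) x cols[3,4) = 2x1
Op 6 cut(0, 0): punch at orig (14,3); cuts so far [(14, 3)]; region rows[14,16) x cols[3,4) = 2x1
Unfold 1 (reflect across h@14): 2 holes -> [(13, 3), (14, 3)]
Unfold 2 (reflect across h@12): 4 holes -> [(9, 3), (10, 3), (13, 3), (14, 3)]
Unfold 3 (reflect across h@8): 8 holes -> [(1, 3), (2, 3), (5, 3), (6, 3), (9, 3), (10, 3), (13, 3), (14, 3)]
Unfold 4 (reflect across v@3): 16 holes -> [(1, 2), (1, 3), (2, 2), (2, 3), (5, 2), (5, 3), (6, 2), (6, 3), (9, 2), (9, 3), (10, 2), (10, 3), (13, 2), (13, 3), (14, 2), (14, 3)]
Unfold 5 (reflect across v@2): 32 holes -> [(1, 0), (1, 1), (1, 2), (1, 3), (2, 0), (2, 1), (2, 2), (2, 3), (5, 0), (5, 1), (5, 2), (5, 3), (6, 0), (6, 1), (6, 2), (6, 3), (9, 0), (9, 1), (9, 2), (9, 3), (10, 0), (10, 1), (10, 2), (10, 3), (13, 0), (13, 1), (13, 2), (13, 3), (14, 0), (14, 1), (14, 2), (14, 3)]
Holes: [(1, 0), (1, 1), (1, 2), (1, 3), (2, 0), (2, 1), (2, 2), (2, 3), (5, 0), (5, 1), (5, 2), (5, 3), (6, 0), (6, 1), (6, 2), (6, 3), (9, 0), (9, 1), (9, 2), (9, 3), (10, 0), (10, 1), (10, 2), (10, 3), (13, 0), (13, 1), (13, 2), (13, 3), (14, 0), (14, 1), (14, 2), (14, 3)]

Answer: yes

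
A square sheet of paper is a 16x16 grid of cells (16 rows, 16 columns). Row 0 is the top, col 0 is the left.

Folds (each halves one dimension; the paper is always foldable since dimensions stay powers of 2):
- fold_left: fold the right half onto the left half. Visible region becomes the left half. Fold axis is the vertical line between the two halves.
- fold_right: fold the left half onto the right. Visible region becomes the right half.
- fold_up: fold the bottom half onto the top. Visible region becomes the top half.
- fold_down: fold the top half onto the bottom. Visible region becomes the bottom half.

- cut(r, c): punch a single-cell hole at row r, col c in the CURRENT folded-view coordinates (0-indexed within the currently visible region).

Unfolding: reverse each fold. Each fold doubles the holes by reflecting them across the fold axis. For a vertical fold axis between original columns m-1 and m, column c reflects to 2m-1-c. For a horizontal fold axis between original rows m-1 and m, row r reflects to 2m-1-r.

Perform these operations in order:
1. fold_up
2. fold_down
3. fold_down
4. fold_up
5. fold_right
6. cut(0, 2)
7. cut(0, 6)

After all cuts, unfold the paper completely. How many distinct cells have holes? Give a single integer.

Op 1 fold_up: fold axis h@8; visible region now rows[0,8) x cols[0,16) = 8x16
Op 2 fold_down: fold axis h@4; visible region now rows[4,8) x cols[0,16) = 4x16
Op 3 fold_down: fold axis h@6; visible region now rows[6,8) x cols[0,16) = 2x16
Op 4 fold_up: fold axis h@7; visible region now rows[6,7) x cols[0,16) = 1x16
Op 5 fold_right: fold axis v@8; visible region now rows[6,7) x cols[8,16) = 1x8
Op 6 cut(0, 2): punch at orig (6,10); cuts so far [(6, 10)]; region rows[6,7) x cols[8,16) = 1x8
Op 7 cut(0, 6): punch at orig (6,14); cuts so far [(6, 10), (6, 14)]; region rows[6,7) x cols[8,16) = 1x8
Unfold 1 (reflect across v@8): 4 holes -> [(6, 1), (6, 5), (6, 10), (6, 14)]
Unfold 2 (reflect across h@7): 8 holes -> [(6, 1), (6, 5), (6, 10), (6, 14), (7, 1), (7, 5), (7, 10), (7, 14)]
Unfold 3 (reflect across h@6): 16 holes -> [(4, 1), (4, 5), (4, 10), (4, 14), (5, 1), (5, 5), (5, 10), (5, 14), (6, 1), (6, 5), (6, 10), (6, 14), (7, 1), (7, 5), (7, 10), (7, 14)]
Unfold 4 (reflect across h@4): 32 holes -> [(0, 1), (0, 5), (0, 10), (0, 14), (1, 1), (1, 5), (1, 10), (1, 14), (2, 1), (2, 5), (2, 10), (2, 14), (3, 1), (3, 5), (3, 10), (3, 14), (4, 1), (4, 5), (4, 10), (4, 14), (5, 1), (5, 5), (5, 10), (5, 14), (6, 1), (6, 5), (6, 10), (6, 14), (7, 1), (7, 5), (7, 10), (7, 14)]
Unfold 5 (reflect across h@8): 64 holes -> [(0, 1), (0, 5), (0, 10), (0, 14), (1, 1), (1, 5), (1, 10), (1, 14), (2, 1), (2, 5), (2, 10), (2, 14), (3, 1), (3, 5), (3, 10), (3, 14), (4, 1), (4, 5), (4, 10), (4, 14), (5, 1), (5, 5), (5, 10), (5, 14), (6, 1), (6, 5), (6, 10), (6, 14), (7, 1), (7, 5), (7, 10), (7, 14), (8, 1), (8, 5), (8, 10), (8, 14), (9, 1), (9, 5), (9, 10), (9, 14), (10, 1), (10, 5), (10, 10), (10, 14), (11, 1), (11, 5), (11, 10), (11, 14), (12, 1), (12, 5), (12, 10), (12, 14), (13, 1), (13, 5), (13, 10), (13, 14), (14, 1), (14, 5), (14, 10), (14, 14), (15, 1), (15, 5), (15, 10), (15, 14)]

Answer: 64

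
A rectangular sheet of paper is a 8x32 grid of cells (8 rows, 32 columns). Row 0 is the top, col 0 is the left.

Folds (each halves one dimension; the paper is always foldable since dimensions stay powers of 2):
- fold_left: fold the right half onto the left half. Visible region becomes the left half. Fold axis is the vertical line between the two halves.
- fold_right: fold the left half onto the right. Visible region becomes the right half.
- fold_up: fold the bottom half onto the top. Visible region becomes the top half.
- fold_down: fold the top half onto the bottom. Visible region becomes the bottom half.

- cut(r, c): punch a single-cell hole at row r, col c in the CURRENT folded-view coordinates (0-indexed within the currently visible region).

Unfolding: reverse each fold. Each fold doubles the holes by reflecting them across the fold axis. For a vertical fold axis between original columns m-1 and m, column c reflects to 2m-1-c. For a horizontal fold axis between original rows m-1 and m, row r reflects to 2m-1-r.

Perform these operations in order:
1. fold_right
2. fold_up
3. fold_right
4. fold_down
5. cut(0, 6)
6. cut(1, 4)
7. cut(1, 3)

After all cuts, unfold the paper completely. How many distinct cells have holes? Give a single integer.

Answer: 48

Derivation:
Op 1 fold_right: fold axis v@16; visible region now rows[0,8) x cols[16,32) = 8x16
Op 2 fold_up: fold axis h@4; visible region now rows[0,4) x cols[16,32) = 4x16
Op 3 fold_right: fold axis v@24; visible region now rows[0,4) x cols[24,32) = 4x8
Op 4 fold_down: fold axis h@2; visible region now rows[2,4) x cols[24,32) = 2x8
Op 5 cut(0, 6): punch at orig (2,30); cuts so far [(2, 30)]; region rows[2,4) x cols[24,32) = 2x8
Op 6 cut(1, 4): punch at orig (3,28); cuts so far [(2, 30), (3, 28)]; region rows[2,4) x cols[24,32) = 2x8
Op 7 cut(1, 3): punch at orig (3,27); cuts so far [(2, 30), (3, 27), (3, 28)]; region rows[2,4) x cols[24,32) = 2x8
Unfold 1 (reflect across h@2): 6 holes -> [(0, 27), (0, 28), (1, 30), (2, 30), (3, 27), (3, 28)]
Unfold 2 (reflect across v@24): 12 holes -> [(0, 19), (0, 20), (0, 27), (0, 28), (1, 17), (1, 30), (2, 17), (2, 30), (3, 19), (3, 20), (3, 27), (3, 28)]
Unfold 3 (reflect across h@4): 24 holes -> [(0, 19), (0, 20), (0, 27), (0, 28), (1, 17), (1, 30), (2, 17), (2, 30), (3, 19), (3, 20), (3, 27), (3, 28), (4, 19), (4, 20), (4, 27), (4, 28), (5, 17), (5, 30), (6, 17), (6, 30), (7, 19), (7, 20), (7, 27), (7, 28)]
Unfold 4 (reflect across v@16): 48 holes -> [(0, 3), (0, 4), (0, 11), (0, 12), (0, 19), (0, 20), (0, 27), (0, 28), (1, 1), (1, 14), (1, 17), (1, 30), (2, 1), (2, 14), (2, 17), (2, 30), (3, 3), (3, 4), (3, 11), (3, 12), (3, 19), (3, 20), (3, 27), (3, 28), (4, 3), (4, 4), (4, 11), (4, 12), (4, 19), (4, 20), (4, 27), (4, 28), (5, 1), (5, 14), (5, 17), (5, 30), (6, 1), (6, 14), (6, 17), (6, 30), (7, 3), (7, 4), (7, 11), (7, 12), (7, 19), (7, 20), (7, 27), (7, 28)]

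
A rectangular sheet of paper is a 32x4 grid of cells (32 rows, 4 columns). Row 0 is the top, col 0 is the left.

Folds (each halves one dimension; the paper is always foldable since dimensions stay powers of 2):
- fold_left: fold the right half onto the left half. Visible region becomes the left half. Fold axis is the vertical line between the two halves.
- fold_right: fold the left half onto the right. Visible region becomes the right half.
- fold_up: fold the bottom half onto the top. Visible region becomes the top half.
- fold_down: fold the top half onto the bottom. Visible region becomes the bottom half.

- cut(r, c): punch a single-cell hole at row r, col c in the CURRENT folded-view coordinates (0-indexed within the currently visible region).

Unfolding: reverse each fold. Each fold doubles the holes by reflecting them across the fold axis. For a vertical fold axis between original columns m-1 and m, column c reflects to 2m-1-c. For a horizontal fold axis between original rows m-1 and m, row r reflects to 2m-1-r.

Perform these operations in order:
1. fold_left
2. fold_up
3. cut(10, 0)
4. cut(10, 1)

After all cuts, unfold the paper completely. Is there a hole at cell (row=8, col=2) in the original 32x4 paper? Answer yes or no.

Op 1 fold_left: fold axis v@2; visible region now rows[0,32) x cols[0,2) = 32x2
Op 2 fold_up: fold axis h@16; visible region now rows[0,16) x cols[0,2) = 16x2
Op 3 cut(10, 0): punch at orig (10,0); cuts so far [(10, 0)]; region rows[0,16) x cols[0,2) = 16x2
Op 4 cut(10, 1): punch at orig (10,1); cuts so far [(10, 0), (10, 1)]; region rows[0,16) x cols[0,2) = 16x2
Unfold 1 (reflect across h@16): 4 holes -> [(10, 0), (10, 1), (21, 0), (21, 1)]
Unfold 2 (reflect across v@2): 8 holes -> [(10, 0), (10, 1), (10, 2), (10, 3), (21, 0), (21, 1), (21, 2), (21, 3)]
Holes: [(10, 0), (10, 1), (10, 2), (10, 3), (21, 0), (21, 1), (21, 2), (21, 3)]

Answer: no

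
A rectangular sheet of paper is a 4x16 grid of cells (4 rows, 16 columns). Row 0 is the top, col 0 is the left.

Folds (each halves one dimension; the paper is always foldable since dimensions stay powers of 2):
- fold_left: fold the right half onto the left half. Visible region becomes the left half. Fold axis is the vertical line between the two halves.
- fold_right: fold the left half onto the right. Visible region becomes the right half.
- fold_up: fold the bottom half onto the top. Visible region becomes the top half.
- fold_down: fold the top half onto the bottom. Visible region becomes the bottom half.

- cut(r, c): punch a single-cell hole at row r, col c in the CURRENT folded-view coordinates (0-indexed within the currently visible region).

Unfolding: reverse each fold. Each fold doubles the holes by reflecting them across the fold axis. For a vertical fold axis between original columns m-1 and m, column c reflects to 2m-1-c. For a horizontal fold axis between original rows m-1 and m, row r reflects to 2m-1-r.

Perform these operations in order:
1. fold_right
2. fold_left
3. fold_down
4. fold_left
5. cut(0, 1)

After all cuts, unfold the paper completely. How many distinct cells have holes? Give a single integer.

Answer: 16

Derivation:
Op 1 fold_right: fold axis v@8; visible region now rows[0,4) x cols[8,16) = 4x8
Op 2 fold_left: fold axis v@12; visible region now rows[0,4) x cols[8,12) = 4x4
Op 3 fold_down: fold axis h@2; visible region now rows[2,4) x cols[8,12) = 2x4
Op 4 fold_left: fold axis v@10; visible region now rows[2,4) x cols[8,10) = 2x2
Op 5 cut(0, 1): punch at orig (2,9); cuts so far [(2, 9)]; region rows[2,4) x cols[8,10) = 2x2
Unfold 1 (reflect across v@10): 2 holes -> [(2, 9), (2, 10)]
Unfold 2 (reflect across h@2): 4 holes -> [(1, 9), (1, 10), (2, 9), (2, 10)]
Unfold 3 (reflect across v@12): 8 holes -> [(1, 9), (1, 10), (1, 13), (1, 14), (2, 9), (2, 10), (2, 13), (2, 14)]
Unfold 4 (reflect across v@8): 16 holes -> [(1, 1), (1, 2), (1, 5), (1, 6), (1, 9), (1, 10), (1, 13), (1, 14), (2, 1), (2, 2), (2, 5), (2, 6), (2, 9), (2, 10), (2, 13), (2, 14)]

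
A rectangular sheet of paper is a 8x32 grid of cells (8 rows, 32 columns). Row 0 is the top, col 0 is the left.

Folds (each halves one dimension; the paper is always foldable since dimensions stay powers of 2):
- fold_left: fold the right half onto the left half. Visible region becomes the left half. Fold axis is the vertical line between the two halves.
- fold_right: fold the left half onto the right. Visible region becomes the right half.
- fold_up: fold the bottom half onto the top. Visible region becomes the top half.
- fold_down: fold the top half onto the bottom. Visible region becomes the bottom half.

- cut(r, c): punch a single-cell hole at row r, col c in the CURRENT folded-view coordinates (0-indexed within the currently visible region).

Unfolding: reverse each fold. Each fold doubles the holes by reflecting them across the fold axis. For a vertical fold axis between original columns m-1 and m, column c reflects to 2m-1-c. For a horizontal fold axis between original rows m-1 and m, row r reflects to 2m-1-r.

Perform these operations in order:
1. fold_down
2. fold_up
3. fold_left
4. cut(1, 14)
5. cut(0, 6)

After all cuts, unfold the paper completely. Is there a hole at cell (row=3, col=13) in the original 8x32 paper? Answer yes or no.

Op 1 fold_down: fold axis h@4; visible region now rows[4,8) x cols[0,32) = 4x32
Op 2 fold_up: fold axis h@6; visible region now rows[4,6) x cols[0,32) = 2x32
Op 3 fold_left: fold axis v@16; visible region now rows[4,6) x cols[0,16) = 2x16
Op 4 cut(1, 14): punch at orig (5,14); cuts so far [(5, 14)]; region rows[4,6) x cols[0,16) = 2x16
Op 5 cut(0, 6): punch at orig (4,6); cuts so far [(4, 6), (5, 14)]; region rows[4,6) x cols[0,16) = 2x16
Unfold 1 (reflect across v@16): 4 holes -> [(4, 6), (4, 25), (5, 14), (5, 17)]
Unfold 2 (reflect across h@6): 8 holes -> [(4, 6), (4, 25), (5, 14), (5, 17), (6, 14), (6, 17), (7, 6), (7, 25)]
Unfold 3 (reflect across h@4): 16 holes -> [(0, 6), (0, 25), (1, 14), (1, 17), (2, 14), (2, 17), (3, 6), (3, 25), (4, 6), (4, 25), (5, 14), (5, 17), (6, 14), (6, 17), (7, 6), (7, 25)]
Holes: [(0, 6), (0, 25), (1, 14), (1, 17), (2, 14), (2, 17), (3, 6), (3, 25), (4, 6), (4, 25), (5, 14), (5, 17), (6, 14), (6, 17), (7, 6), (7, 25)]

Answer: no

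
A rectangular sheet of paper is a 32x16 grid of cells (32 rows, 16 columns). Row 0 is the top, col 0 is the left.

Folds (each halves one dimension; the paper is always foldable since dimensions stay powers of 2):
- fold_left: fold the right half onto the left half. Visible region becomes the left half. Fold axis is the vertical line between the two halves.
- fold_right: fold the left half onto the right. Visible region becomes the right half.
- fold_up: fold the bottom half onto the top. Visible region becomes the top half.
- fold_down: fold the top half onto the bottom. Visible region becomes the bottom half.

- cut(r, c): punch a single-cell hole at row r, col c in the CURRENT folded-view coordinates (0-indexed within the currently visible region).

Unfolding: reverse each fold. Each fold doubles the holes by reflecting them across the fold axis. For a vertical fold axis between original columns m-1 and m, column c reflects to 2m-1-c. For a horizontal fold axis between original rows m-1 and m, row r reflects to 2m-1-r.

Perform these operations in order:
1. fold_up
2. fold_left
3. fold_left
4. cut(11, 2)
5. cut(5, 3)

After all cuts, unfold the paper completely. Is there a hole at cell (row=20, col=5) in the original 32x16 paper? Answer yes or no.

Answer: yes

Derivation:
Op 1 fold_up: fold axis h@16; visible region now rows[0,16) x cols[0,16) = 16x16
Op 2 fold_left: fold axis v@8; visible region now rows[0,16) x cols[0,8) = 16x8
Op 3 fold_left: fold axis v@4; visible region now rows[0,16) x cols[0,4) = 16x4
Op 4 cut(11, 2): punch at orig (11,2); cuts so far [(11, 2)]; region rows[0,16) x cols[0,4) = 16x4
Op 5 cut(5, 3): punch at orig (5,3); cuts so far [(5, 3), (11, 2)]; region rows[0,16) x cols[0,4) = 16x4
Unfold 1 (reflect across v@4): 4 holes -> [(5, 3), (5, 4), (11, 2), (11, 5)]
Unfold 2 (reflect across v@8): 8 holes -> [(5, 3), (5, 4), (5, 11), (5, 12), (11, 2), (11, 5), (11, 10), (11, 13)]
Unfold 3 (reflect across h@16): 16 holes -> [(5, 3), (5, 4), (5, 11), (5, 12), (11, 2), (11, 5), (11, 10), (11, 13), (20, 2), (20, 5), (20, 10), (20, 13), (26, 3), (26, 4), (26, 11), (26, 12)]
Holes: [(5, 3), (5, 4), (5, 11), (5, 12), (11, 2), (11, 5), (11, 10), (11, 13), (20, 2), (20, 5), (20, 10), (20, 13), (26, 3), (26, 4), (26, 11), (26, 12)]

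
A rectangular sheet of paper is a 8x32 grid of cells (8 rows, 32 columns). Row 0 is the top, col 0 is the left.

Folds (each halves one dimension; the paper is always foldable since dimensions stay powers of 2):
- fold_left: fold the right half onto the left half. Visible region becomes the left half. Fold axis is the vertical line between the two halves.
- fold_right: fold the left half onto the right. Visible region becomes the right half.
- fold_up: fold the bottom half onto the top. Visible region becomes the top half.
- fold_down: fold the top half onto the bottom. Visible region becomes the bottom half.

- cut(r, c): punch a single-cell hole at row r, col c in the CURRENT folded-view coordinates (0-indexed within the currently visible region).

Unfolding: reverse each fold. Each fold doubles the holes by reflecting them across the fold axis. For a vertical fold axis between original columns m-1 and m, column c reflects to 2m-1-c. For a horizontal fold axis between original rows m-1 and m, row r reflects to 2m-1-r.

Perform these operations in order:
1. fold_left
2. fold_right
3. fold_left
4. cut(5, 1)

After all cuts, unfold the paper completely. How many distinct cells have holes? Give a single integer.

Op 1 fold_left: fold axis v@16; visible region now rows[0,8) x cols[0,16) = 8x16
Op 2 fold_right: fold axis v@8; visible region now rows[0,8) x cols[8,16) = 8x8
Op 3 fold_left: fold axis v@12; visible region now rows[0,8) x cols[8,12) = 8x4
Op 4 cut(5, 1): punch at orig (5,9); cuts so far [(5, 9)]; region rows[0,8) x cols[8,12) = 8x4
Unfold 1 (reflect across v@12): 2 holes -> [(5, 9), (5, 14)]
Unfold 2 (reflect across v@8): 4 holes -> [(5, 1), (5, 6), (5, 9), (5, 14)]
Unfold 3 (reflect across v@16): 8 holes -> [(5, 1), (5, 6), (5, 9), (5, 14), (5, 17), (5, 22), (5, 25), (5, 30)]

Answer: 8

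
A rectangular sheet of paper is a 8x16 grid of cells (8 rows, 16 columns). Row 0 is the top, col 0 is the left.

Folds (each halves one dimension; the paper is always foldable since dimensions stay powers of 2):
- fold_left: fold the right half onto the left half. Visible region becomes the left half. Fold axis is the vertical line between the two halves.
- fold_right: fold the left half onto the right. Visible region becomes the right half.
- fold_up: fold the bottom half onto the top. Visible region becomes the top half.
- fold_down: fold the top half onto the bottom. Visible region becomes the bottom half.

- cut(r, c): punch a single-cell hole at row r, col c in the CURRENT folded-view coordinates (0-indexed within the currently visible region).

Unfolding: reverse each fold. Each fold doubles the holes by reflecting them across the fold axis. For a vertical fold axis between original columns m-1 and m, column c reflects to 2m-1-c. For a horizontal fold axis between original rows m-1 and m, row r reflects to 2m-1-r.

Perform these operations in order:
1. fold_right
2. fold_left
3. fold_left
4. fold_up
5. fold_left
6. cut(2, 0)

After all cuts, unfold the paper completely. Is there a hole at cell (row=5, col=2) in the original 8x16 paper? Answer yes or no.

Answer: yes

Derivation:
Op 1 fold_right: fold axis v@8; visible region now rows[0,8) x cols[8,16) = 8x8
Op 2 fold_left: fold axis v@12; visible region now rows[0,8) x cols[8,12) = 8x4
Op 3 fold_left: fold axis v@10; visible region now rows[0,8) x cols[8,10) = 8x2
Op 4 fold_up: fold axis h@4; visible region now rows[0,4) x cols[8,10) = 4x2
Op 5 fold_left: fold axis v@9; visible region now rows[0,4) x cols[8,9) = 4x1
Op 6 cut(2, 0): punch at orig (2,8); cuts so far [(2, 8)]; region rows[0,4) x cols[8,9) = 4x1
Unfold 1 (reflect across v@9): 2 holes -> [(2, 8), (2, 9)]
Unfold 2 (reflect across h@4): 4 holes -> [(2, 8), (2, 9), (5, 8), (5, 9)]
Unfold 3 (reflect across v@10): 8 holes -> [(2, 8), (2, 9), (2, 10), (2, 11), (5, 8), (5, 9), (5, 10), (5, 11)]
Unfold 4 (reflect across v@12): 16 holes -> [(2, 8), (2, 9), (2, 10), (2, 11), (2, 12), (2, 13), (2, 14), (2, 15), (5, 8), (5, 9), (5, 10), (5, 11), (5, 12), (5, 13), (5, 14), (5, 15)]
Unfold 5 (reflect across v@8): 32 holes -> [(2, 0), (2, 1), (2, 2), (2, 3), (2, 4), (2, 5), (2, 6), (2, 7), (2, 8), (2, 9), (2, 10), (2, 11), (2, 12), (2, 13), (2, 14), (2, 15), (5, 0), (5, 1), (5, 2), (5, 3), (5, 4), (5, 5), (5, 6), (5, 7), (5, 8), (5, 9), (5, 10), (5, 11), (5, 12), (5, 13), (5, 14), (5, 15)]
Holes: [(2, 0), (2, 1), (2, 2), (2, 3), (2, 4), (2, 5), (2, 6), (2, 7), (2, 8), (2, 9), (2, 10), (2, 11), (2, 12), (2, 13), (2, 14), (2, 15), (5, 0), (5, 1), (5, 2), (5, 3), (5, 4), (5, 5), (5, 6), (5, 7), (5, 8), (5, 9), (5, 10), (5, 11), (5, 12), (5, 13), (5, 14), (5, 15)]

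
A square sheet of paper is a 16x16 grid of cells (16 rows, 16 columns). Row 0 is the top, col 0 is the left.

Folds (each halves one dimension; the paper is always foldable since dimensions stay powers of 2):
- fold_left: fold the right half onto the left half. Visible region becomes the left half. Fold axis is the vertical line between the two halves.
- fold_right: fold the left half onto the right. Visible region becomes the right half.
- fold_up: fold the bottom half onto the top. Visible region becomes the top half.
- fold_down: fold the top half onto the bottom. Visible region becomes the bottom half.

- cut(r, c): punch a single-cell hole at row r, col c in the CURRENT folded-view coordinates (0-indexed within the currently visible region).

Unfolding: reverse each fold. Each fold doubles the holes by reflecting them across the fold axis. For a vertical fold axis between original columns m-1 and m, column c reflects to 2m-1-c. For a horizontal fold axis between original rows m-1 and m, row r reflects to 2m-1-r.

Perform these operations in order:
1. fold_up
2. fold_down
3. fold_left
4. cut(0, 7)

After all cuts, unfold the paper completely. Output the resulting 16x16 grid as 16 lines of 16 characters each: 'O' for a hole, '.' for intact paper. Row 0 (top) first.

Op 1 fold_up: fold axis h@8; visible region now rows[0,8) x cols[0,16) = 8x16
Op 2 fold_down: fold axis h@4; visible region now rows[4,8) x cols[0,16) = 4x16
Op 3 fold_left: fold axis v@8; visible region now rows[4,8) x cols[0,8) = 4x8
Op 4 cut(0, 7): punch at orig (4,7); cuts so far [(4, 7)]; region rows[4,8) x cols[0,8) = 4x8
Unfold 1 (reflect across v@8): 2 holes -> [(4, 7), (4, 8)]
Unfold 2 (reflect across h@4): 4 holes -> [(3, 7), (3, 8), (4, 7), (4, 8)]
Unfold 3 (reflect across h@8): 8 holes -> [(3, 7), (3, 8), (4, 7), (4, 8), (11, 7), (11, 8), (12, 7), (12, 8)]

Answer: ................
................
................
.......OO.......
.......OO.......
................
................
................
................
................
................
.......OO.......
.......OO.......
................
................
................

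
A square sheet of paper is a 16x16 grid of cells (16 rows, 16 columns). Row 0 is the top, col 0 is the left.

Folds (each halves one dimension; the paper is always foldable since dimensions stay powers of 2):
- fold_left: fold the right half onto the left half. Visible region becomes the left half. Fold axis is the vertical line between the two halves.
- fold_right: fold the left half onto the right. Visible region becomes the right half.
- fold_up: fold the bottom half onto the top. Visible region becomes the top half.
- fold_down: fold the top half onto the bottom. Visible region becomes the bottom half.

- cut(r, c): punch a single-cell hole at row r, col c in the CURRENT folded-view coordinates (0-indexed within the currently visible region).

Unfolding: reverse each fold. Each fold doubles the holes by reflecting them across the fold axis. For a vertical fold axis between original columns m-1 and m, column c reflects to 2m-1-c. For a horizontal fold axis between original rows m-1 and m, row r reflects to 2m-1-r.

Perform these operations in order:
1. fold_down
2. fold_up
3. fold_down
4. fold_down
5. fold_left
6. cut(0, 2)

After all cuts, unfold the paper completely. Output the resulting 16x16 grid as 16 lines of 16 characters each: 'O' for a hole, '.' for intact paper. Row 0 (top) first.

Op 1 fold_down: fold axis h@8; visible region now rows[8,16) x cols[0,16) = 8x16
Op 2 fold_up: fold axis h@12; visible region now rows[8,12) x cols[0,16) = 4x16
Op 3 fold_down: fold axis h@10; visible region now rows[10,12) x cols[0,16) = 2x16
Op 4 fold_down: fold axis h@11; visible region now rows[11,12) x cols[0,16) = 1x16
Op 5 fold_left: fold axis v@8; visible region now rows[11,12) x cols[0,8) = 1x8
Op 6 cut(0, 2): punch at orig (11,2); cuts so far [(11, 2)]; region rows[11,12) x cols[0,8) = 1x8
Unfold 1 (reflect across v@8): 2 holes -> [(11, 2), (11, 13)]
Unfold 2 (reflect across h@11): 4 holes -> [(10, 2), (10, 13), (11, 2), (11, 13)]
Unfold 3 (reflect across h@10): 8 holes -> [(8, 2), (8, 13), (9, 2), (9, 13), (10, 2), (10, 13), (11, 2), (11, 13)]
Unfold 4 (reflect across h@12): 16 holes -> [(8, 2), (8, 13), (9, 2), (9, 13), (10, 2), (10, 13), (11, 2), (11, 13), (12, 2), (12, 13), (13, 2), (13, 13), (14, 2), (14, 13), (15, 2), (15, 13)]
Unfold 5 (reflect across h@8): 32 holes -> [(0, 2), (0, 13), (1, 2), (1, 13), (2, 2), (2, 13), (3, 2), (3, 13), (4, 2), (4, 13), (5, 2), (5, 13), (6, 2), (6, 13), (7, 2), (7, 13), (8, 2), (8, 13), (9, 2), (9, 13), (10, 2), (10, 13), (11, 2), (11, 13), (12, 2), (12, 13), (13, 2), (13, 13), (14, 2), (14, 13), (15, 2), (15, 13)]

Answer: ..O..........O..
..O..........O..
..O..........O..
..O..........O..
..O..........O..
..O..........O..
..O..........O..
..O..........O..
..O..........O..
..O..........O..
..O..........O..
..O..........O..
..O..........O..
..O..........O..
..O..........O..
..O..........O..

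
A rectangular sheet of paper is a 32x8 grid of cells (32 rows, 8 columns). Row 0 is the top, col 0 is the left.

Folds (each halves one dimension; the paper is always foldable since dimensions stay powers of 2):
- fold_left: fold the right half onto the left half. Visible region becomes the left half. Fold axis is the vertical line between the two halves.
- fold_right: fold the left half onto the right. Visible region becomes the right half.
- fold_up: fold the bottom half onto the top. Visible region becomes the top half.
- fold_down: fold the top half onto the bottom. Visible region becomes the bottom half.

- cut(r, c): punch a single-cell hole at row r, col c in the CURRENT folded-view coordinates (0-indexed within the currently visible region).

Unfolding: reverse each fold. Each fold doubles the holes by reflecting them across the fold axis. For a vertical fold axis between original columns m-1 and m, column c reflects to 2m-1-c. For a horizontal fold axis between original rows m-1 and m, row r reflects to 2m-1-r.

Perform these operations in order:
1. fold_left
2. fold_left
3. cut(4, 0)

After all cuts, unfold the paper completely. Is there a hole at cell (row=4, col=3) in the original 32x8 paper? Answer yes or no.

Op 1 fold_left: fold axis v@4; visible region now rows[0,32) x cols[0,4) = 32x4
Op 2 fold_left: fold axis v@2; visible region now rows[0,32) x cols[0,2) = 32x2
Op 3 cut(4, 0): punch at orig (4,0); cuts so far [(4, 0)]; region rows[0,32) x cols[0,2) = 32x2
Unfold 1 (reflect across v@2): 2 holes -> [(4, 0), (4, 3)]
Unfold 2 (reflect across v@4): 4 holes -> [(4, 0), (4, 3), (4, 4), (4, 7)]
Holes: [(4, 0), (4, 3), (4, 4), (4, 7)]

Answer: yes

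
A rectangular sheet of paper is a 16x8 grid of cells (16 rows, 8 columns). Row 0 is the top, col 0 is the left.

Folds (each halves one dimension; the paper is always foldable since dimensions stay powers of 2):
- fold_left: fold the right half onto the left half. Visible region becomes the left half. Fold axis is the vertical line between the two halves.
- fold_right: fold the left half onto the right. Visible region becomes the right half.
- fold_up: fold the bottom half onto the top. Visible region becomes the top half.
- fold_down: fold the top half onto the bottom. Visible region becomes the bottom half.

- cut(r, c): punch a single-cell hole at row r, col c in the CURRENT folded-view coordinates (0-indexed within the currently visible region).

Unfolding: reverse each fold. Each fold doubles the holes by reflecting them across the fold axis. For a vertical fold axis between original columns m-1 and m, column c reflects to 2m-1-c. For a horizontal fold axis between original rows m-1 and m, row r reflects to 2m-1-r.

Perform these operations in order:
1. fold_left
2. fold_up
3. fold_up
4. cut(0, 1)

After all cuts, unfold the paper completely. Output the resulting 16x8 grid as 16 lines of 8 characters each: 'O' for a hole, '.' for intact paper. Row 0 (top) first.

Answer: .O....O.
........
........
........
........
........
........
.O....O.
.O....O.
........
........
........
........
........
........
.O....O.

Derivation:
Op 1 fold_left: fold axis v@4; visible region now rows[0,16) x cols[0,4) = 16x4
Op 2 fold_up: fold axis h@8; visible region now rows[0,8) x cols[0,4) = 8x4
Op 3 fold_up: fold axis h@4; visible region now rows[0,4) x cols[0,4) = 4x4
Op 4 cut(0, 1): punch at orig (0,1); cuts so far [(0, 1)]; region rows[0,4) x cols[0,4) = 4x4
Unfold 1 (reflect across h@4): 2 holes -> [(0, 1), (7, 1)]
Unfold 2 (reflect across h@8): 4 holes -> [(0, 1), (7, 1), (8, 1), (15, 1)]
Unfold 3 (reflect across v@4): 8 holes -> [(0, 1), (0, 6), (7, 1), (7, 6), (8, 1), (8, 6), (15, 1), (15, 6)]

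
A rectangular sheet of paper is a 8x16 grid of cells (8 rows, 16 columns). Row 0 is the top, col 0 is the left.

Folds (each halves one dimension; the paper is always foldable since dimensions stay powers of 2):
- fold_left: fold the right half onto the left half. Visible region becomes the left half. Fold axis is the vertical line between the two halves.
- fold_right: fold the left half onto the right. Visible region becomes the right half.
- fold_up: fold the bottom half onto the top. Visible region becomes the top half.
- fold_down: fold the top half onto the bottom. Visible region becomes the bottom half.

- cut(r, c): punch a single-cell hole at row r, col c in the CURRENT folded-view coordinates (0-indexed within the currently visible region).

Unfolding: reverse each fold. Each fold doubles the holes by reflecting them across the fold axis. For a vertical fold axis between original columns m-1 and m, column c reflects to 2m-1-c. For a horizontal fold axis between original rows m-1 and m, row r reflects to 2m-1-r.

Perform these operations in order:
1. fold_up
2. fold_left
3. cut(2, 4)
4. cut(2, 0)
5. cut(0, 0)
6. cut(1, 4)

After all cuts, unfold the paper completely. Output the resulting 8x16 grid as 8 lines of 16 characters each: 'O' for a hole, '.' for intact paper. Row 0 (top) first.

Answer: O..............O
....O......O....
O...O......O...O
................
................
O...O......O...O
....O......O....
O..............O

Derivation:
Op 1 fold_up: fold axis h@4; visible region now rows[0,4) x cols[0,16) = 4x16
Op 2 fold_left: fold axis v@8; visible region now rows[0,4) x cols[0,8) = 4x8
Op 3 cut(2, 4): punch at orig (2,4); cuts so far [(2, 4)]; region rows[0,4) x cols[0,8) = 4x8
Op 4 cut(2, 0): punch at orig (2,0); cuts so far [(2, 0), (2, 4)]; region rows[0,4) x cols[0,8) = 4x8
Op 5 cut(0, 0): punch at orig (0,0); cuts so far [(0, 0), (2, 0), (2, 4)]; region rows[0,4) x cols[0,8) = 4x8
Op 6 cut(1, 4): punch at orig (1,4); cuts so far [(0, 0), (1, 4), (2, 0), (2, 4)]; region rows[0,4) x cols[0,8) = 4x8
Unfold 1 (reflect across v@8): 8 holes -> [(0, 0), (0, 15), (1, 4), (1, 11), (2, 0), (2, 4), (2, 11), (2, 15)]
Unfold 2 (reflect across h@4): 16 holes -> [(0, 0), (0, 15), (1, 4), (1, 11), (2, 0), (2, 4), (2, 11), (2, 15), (5, 0), (5, 4), (5, 11), (5, 15), (6, 4), (6, 11), (7, 0), (7, 15)]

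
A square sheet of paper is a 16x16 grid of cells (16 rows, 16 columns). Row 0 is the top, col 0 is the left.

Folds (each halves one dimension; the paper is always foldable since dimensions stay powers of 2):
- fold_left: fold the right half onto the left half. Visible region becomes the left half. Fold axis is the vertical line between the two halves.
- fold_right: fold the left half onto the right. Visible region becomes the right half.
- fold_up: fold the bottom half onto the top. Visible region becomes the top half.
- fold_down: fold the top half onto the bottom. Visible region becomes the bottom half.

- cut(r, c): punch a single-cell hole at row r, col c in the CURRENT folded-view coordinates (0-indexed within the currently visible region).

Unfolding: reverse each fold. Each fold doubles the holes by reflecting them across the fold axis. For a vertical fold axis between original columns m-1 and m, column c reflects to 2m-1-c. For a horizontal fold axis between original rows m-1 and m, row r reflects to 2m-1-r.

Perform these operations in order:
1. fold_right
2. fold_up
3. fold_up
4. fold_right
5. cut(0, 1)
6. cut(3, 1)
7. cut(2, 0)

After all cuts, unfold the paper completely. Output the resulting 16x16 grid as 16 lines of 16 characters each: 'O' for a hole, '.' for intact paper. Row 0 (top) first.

Op 1 fold_right: fold axis v@8; visible region now rows[0,16) x cols[8,16) = 16x8
Op 2 fold_up: fold axis h@8; visible region now rows[0,8) x cols[8,16) = 8x8
Op 3 fold_up: fold axis h@4; visible region now rows[0,4) x cols[8,16) = 4x8
Op 4 fold_right: fold axis v@12; visible region now rows[0,4) x cols[12,16) = 4x4
Op 5 cut(0, 1): punch at orig (0,13); cuts so far [(0, 13)]; region rows[0,4) x cols[12,16) = 4x4
Op 6 cut(3, 1): punch at orig (3,13); cuts so far [(0, 13), (3, 13)]; region rows[0,4) x cols[12,16) = 4x4
Op 7 cut(2, 0): punch at orig (2,12); cuts so far [(0, 13), (2, 12), (3, 13)]; region rows[0,4) x cols[12,16) = 4x4
Unfold 1 (reflect across v@12): 6 holes -> [(0, 10), (0, 13), (2, 11), (2, 12), (3, 10), (3, 13)]
Unfold 2 (reflect across h@4): 12 holes -> [(0, 10), (0, 13), (2, 11), (2, 12), (3, 10), (3, 13), (4, 10), (4, 13), (5, 11), (5, 12), (7, 10), (7, 13)]
Unfold 3 (reflect across h@8): 24 holes -> [(0, 10), (0, 13), (2, 11), (2, 12), (3, 10), (3, 13), (4, 10), (4, 13), (5, 11), (5, 12), (7, 10), (7, 13), (8, 10), (8, 13), (10, 11), (10, 12), (11, 10), (11, 13), (12, 10), (12, 13), (13, 11), (13, 12), (15, 10), (15, 13)]
Unfold 4 (reflect across v@8): 48 holes -> [(0, 2), (0, 5), (0, 10), (0, 13), (2, 3), (2, 4), (2, 11), (2, 12), (3, 2), (3, 5), (3, 10), (3, 13), (4, 2), (4, 5), (4, 10), (4, 13), (5, 3), (5, 4), (5, 11), (5, 12), (7, 2), (7, 5), (7, 10), (7, 13), (8, 2), (8, 5), (8, 10), (8, 13), (10, 3), (10, 4), (10, 11), (10, 12), (11, 2), (11, 5), (11, 10), (11, 13), (12, 2), (12, 5), (12, 10), (12, 13), (13, 3), (13, 4), (13, 11), (13, 12), (15, 2), (15, 5), (15, 10), (15, 13)]

Answer: ..O..O....O..O..
................
...OO......OO...
..O..O....O..O..
..O..O....O..O..
...OO......OO...
................
..O..O....O..O..
..O..O....O..O..
................
...OO......OO...
..O..O....O..O..
..O..O....O..O..
...OO......OO...
................
..O..O....O..O..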